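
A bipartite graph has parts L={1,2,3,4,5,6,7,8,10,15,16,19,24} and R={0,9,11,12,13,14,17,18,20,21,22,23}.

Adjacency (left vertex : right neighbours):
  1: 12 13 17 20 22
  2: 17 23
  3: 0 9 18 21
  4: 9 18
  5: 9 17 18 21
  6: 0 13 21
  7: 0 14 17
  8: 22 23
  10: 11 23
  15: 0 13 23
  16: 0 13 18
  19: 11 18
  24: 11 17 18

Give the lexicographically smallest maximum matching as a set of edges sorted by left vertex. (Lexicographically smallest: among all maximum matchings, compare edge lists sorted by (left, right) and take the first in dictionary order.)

|M| = 11 (so the lex-smallest maximum matching has 11 edges)
process left vertices in ascending order; for each, take the smallest-labelled available neighbour that still permits 11 edges overall, or leave it unmatched if none does
lex-smallest matching: {1-12, 2-17, 3-0, 4-9, 5-18, 6-21, 7-14, 8-22, 10-11, 15-23, 16-13}

Lex-smallest maximum matching: {(1,12), (2,17), (3,0), (4,9), (5,18), (6,21), (7,14), (8,22), (10,11), (15,23), (16,13)}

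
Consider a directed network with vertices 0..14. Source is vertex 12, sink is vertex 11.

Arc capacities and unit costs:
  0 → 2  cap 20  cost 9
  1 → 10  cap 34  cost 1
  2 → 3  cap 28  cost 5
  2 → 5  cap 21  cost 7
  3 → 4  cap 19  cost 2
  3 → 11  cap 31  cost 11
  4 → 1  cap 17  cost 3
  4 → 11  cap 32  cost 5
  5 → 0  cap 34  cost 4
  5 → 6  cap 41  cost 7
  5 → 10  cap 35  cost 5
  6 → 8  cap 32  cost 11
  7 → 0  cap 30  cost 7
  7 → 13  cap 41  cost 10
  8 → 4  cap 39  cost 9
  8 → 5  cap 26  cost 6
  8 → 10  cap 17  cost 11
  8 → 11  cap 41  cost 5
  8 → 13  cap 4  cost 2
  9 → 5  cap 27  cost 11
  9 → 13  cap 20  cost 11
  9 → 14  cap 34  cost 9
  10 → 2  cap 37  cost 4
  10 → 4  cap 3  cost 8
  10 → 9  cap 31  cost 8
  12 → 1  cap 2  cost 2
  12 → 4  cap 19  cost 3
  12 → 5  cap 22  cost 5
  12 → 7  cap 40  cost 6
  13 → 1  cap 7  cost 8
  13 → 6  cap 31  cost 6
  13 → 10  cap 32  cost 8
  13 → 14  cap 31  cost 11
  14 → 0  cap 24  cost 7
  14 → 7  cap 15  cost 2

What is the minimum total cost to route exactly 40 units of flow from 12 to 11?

shortest-cost path #1: 12→4→11 push 19 @ unit cost 8 (adds 152)
shortest-cost path #2: 12→1→10→4→11 push 2 @ unit cost 16 (adds 32)
shortest-cost path #3: 12→5→10→4→11 push 1 @ unit cost 23 (adds 23)
shortest-cost path #4: 12→5→10→2→3→4→11 push 10 @ unit cost 26 (adds 260)
shortest-cost path #5: 12→5→6→8→11 push 8 @ unit cost 28 (adds 224)
total cost = 691

Minimum cost for 40 units: 691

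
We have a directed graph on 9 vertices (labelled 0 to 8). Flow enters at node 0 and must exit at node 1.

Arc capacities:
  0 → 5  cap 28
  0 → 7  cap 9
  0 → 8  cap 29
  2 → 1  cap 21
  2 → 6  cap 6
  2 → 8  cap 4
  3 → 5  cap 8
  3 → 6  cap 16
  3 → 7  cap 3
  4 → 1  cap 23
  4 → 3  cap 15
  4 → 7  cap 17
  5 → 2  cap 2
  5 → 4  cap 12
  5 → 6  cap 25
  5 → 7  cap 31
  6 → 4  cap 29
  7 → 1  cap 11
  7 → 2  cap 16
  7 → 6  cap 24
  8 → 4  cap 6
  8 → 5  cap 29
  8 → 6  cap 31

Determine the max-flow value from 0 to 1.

augment #1: 0→7→1 bottleneck 9, total now 9
augment #2: 0→5→2→1 bottleneck 2, total now 11
augment #3: 0→5→4→1 bottleneck 12, total now 23
augment #4: 0→5→7→1 bottleneck 2, total now 25
augment #5: 0→8→4→1 bottleneck 6, total now 31
augment #6: 0→5→6→4→1 bottleneck 5, total now 36
augment #7: 0→5→7→2→1 bottleneck 7, total now 43
augment #8: 0→8→5→7→2→1 bottleneck 9, total now 52

Maximum flow value: 52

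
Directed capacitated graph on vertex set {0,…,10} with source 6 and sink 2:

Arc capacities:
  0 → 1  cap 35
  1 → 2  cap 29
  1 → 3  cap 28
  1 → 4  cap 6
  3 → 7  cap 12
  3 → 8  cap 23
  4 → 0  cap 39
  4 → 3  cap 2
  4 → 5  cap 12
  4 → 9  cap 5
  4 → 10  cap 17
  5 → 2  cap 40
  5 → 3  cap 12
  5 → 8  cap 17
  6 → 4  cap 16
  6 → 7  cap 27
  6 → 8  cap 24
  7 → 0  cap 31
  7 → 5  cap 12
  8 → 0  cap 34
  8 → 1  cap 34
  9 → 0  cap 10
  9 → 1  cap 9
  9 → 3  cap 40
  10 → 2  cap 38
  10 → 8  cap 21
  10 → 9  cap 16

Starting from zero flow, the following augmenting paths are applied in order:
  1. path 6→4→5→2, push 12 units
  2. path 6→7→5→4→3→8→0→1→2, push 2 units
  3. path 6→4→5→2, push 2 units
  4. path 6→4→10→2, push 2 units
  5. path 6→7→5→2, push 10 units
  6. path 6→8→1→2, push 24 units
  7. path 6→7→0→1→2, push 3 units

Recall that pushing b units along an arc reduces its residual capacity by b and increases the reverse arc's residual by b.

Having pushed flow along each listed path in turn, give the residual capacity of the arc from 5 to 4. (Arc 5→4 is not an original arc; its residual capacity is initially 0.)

after path 1 (6→4→5→2, push 12): res(5,4)=12
after path 2 (6→7→5→4→3→8→0→1→2, push 2): res(5,4)=10
after path 3 (6→4→5→2, push 2): res(5,4)=12
after path 4 (6→4→10→2, push 2): res(5,4)=12
after path 5 (6→7→5→2, push 10): res(5,4)=12
after path 6 (6→8→1→2, push 24): res(5,4)=12
after path 7 (6→7→0→1→2, push 3): res(5,4)=12

Residual capacity of (5,4): 12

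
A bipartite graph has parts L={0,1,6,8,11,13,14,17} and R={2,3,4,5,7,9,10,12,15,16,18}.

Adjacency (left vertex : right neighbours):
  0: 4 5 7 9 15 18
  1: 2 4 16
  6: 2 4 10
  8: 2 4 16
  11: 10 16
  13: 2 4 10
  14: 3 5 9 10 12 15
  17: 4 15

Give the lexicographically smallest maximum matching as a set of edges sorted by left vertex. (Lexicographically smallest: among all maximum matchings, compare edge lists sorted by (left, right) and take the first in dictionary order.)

|M| = 7 (so the lex-smallest maximum matching has 7 edges)
process left vertices in ascending order; for each, take the smallest-labelled available neighbour that still permits 7 edges overall, or leave it unmatched if none does
lex-smallest matching: {0-5, 1-2, 6-4, 8-16, 11-10, 14-3, 17-15}

Lex-smallest maximum matching: {(0,5), (1,2), (6,4), (8,16), (11,10), (14,3), (17,15)}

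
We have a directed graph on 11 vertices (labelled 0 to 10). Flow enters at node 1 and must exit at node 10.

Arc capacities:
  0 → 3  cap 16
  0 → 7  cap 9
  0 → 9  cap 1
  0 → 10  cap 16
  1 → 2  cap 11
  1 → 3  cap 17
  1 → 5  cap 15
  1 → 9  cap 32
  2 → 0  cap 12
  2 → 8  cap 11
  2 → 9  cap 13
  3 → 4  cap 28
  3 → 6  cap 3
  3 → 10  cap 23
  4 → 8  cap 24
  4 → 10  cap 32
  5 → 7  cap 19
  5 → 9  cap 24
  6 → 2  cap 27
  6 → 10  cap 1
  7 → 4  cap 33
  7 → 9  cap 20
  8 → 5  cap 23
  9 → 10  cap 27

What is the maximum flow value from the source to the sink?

Maximum flow value: 70

augment #1: 1→3→10 bottleneck 17, total now 17
augment #2: 1→9→10 bottleneck 27, total now 44
augment #3: 1→2→0→10 bottleneck 11, total now 55
augment #4: 1→5→7→4→10 bottleneck 15, total now 70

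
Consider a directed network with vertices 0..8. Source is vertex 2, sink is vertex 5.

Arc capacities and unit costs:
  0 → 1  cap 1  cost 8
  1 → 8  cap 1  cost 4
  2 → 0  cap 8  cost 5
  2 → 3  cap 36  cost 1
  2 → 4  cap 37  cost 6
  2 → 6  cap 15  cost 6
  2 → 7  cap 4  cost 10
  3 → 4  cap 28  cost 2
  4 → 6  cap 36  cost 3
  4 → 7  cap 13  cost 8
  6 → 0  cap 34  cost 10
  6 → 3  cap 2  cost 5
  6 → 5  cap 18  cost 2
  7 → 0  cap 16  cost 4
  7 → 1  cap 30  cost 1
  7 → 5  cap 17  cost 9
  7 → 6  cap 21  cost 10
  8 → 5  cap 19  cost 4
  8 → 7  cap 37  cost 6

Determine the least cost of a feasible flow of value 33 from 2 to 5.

Minimum cost for 33 units: 440

shortest-cost path #1: 2→6→5 push 15 @ unit cost 8 (adds 120)
shortest-cost path #2: 2→3→4→6→5 push 3 @ unit cost 8 (adds 24)
shortest-cost path #3: 2→7→5 push 4 @ unit cost 19 (adds 76)
shortest-cost path #4: 2→3→4→7→5 push 11 @ unit cost 20 (adds 220)
total cost = 440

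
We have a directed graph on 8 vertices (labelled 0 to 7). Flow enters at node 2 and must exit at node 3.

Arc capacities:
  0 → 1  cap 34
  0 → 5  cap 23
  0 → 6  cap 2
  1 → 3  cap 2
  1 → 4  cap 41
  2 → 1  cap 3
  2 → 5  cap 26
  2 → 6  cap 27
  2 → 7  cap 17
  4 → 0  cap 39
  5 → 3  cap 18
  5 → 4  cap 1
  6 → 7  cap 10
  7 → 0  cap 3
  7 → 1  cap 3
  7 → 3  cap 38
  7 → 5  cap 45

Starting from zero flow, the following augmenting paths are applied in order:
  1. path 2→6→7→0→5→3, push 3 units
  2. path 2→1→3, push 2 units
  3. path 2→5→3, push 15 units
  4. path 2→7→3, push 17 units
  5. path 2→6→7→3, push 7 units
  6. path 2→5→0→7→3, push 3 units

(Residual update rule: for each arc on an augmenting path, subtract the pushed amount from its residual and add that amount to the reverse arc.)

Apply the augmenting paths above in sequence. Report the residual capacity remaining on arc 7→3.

Residual capacity of (7,3): 11

after path 1 (2→6→7→0→5→3, push 3): res(7,3)=38
after path 2 (2→1→3, push 2): res(7,3)=38
after path 3 (2→5→3, push 15): res(7,3)=38
after path 4 (2→7→3, push 17): res(7,3)=21
after path 5 (2→6→7→3, push 7): res(7,3)=14
after path 6 (2→5→0→7→3, push 3): res(7,3)=11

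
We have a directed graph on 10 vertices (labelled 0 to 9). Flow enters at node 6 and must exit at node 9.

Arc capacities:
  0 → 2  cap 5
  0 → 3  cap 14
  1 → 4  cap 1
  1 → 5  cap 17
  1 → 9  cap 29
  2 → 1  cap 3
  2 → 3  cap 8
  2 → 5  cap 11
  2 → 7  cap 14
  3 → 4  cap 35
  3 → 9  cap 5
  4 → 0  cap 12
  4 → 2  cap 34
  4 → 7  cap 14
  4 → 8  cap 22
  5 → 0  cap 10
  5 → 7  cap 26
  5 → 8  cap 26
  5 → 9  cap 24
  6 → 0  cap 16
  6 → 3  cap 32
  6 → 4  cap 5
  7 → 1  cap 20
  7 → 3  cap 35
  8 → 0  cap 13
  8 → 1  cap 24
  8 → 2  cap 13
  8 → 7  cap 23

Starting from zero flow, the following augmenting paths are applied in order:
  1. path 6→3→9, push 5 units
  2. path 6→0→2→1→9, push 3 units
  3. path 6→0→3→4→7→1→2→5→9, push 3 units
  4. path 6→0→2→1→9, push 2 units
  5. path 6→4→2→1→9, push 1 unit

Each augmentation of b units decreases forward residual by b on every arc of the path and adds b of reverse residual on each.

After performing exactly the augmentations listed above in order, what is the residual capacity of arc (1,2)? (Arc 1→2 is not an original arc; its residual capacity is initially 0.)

after path 1 (6→3→9, push 5): res(1,2)=0
after path 2 (6→0→2→1→9, push 3): res(1,2)=3
after path 3 (6→0→3→4→7→1→2→5→9, push 3): res(1,2)=0
after path 4 (6→0→2→1→9, push 2): res(1,2)=2
after path 5 (6→4→2→1→9, push 1): res(1,2)=3

Residual capacity of (1,2): 3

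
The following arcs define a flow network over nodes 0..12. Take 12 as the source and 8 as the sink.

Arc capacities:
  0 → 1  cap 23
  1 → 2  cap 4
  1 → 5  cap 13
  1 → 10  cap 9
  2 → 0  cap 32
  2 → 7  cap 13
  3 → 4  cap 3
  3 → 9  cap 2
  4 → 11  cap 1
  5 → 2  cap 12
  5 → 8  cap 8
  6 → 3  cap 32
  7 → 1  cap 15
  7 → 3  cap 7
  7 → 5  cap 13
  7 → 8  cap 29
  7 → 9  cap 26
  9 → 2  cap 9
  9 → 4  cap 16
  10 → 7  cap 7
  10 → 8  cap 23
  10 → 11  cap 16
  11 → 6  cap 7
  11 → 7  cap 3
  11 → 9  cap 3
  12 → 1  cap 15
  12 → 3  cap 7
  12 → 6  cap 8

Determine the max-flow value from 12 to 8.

Maximum flow value: 18

augment #1: 12→1→5→8 bottleneck 8, total now 8
augment #2: 12→1→10→8 bottleneck 7, total now 15
augment #3: 12→3→4→11→7→8 bottleneck 1, total now 16
augment #4: 12→3→9→2→7→8 bottleneck 2, total now 18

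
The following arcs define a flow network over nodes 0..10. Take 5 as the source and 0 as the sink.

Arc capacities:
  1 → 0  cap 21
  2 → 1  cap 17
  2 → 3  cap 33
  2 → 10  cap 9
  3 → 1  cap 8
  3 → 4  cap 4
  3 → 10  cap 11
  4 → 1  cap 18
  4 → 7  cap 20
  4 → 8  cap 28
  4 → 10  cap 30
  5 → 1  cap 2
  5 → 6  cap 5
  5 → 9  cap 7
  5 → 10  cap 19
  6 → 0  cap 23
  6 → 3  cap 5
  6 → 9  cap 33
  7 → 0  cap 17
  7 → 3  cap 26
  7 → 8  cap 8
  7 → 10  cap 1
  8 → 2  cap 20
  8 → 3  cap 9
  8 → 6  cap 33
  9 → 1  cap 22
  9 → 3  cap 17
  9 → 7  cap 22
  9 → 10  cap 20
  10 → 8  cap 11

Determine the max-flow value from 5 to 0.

Maximum flow value: 25

augment #1: 5→1→0 bottleneck 2, total now 2
augment #2: 5→6→0 bottleneck 5, total now 7
augment #3: 5→9→1→0 bottleneck 7, total now 14
augment #4: 5→10→8→6→0 bottleneck 11, total now 25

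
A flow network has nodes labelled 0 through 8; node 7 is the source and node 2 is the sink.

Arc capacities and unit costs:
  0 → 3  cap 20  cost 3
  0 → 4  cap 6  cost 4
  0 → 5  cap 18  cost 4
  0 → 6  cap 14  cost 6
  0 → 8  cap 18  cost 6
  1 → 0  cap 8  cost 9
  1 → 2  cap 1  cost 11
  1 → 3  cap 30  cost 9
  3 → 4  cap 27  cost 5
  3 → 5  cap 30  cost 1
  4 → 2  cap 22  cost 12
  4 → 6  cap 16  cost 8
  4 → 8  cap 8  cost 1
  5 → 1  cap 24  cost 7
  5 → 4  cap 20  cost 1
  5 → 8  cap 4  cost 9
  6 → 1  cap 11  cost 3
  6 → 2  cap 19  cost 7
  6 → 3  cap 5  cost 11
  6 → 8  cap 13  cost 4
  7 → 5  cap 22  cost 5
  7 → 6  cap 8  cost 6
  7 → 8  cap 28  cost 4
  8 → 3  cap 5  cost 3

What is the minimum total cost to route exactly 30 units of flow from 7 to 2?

shortest-cost path #1: 7→6→2 push 8 @ unit cost 13 (adds 104)
shortest-cost path #2: 7→5→4→2 push 20 @ unit cost 18 (adds 360)
shortest-cost path #3: 7→5→1→2 push 1 @ unit cost 23 (adds 23)
shortest-cost path #4: 7→8→3→4→2 push 1 @ unit cost 24 (adds 24)
total cost = 511

Minimum cost for 30 units: 511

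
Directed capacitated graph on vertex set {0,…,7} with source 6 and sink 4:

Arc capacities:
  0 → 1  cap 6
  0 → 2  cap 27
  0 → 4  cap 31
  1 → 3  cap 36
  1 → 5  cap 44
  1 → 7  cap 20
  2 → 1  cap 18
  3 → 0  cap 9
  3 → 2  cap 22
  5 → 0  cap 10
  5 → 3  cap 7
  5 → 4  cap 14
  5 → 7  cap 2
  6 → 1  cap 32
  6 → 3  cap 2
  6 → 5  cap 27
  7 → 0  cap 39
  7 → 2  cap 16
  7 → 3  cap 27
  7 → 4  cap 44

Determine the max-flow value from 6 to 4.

augment #1: 6→5→4 bottleneck 14, total now 14
augment #2: 6→1→7→4 bottleneck 20, total now 34
augment #3: 6→3→0→4 bottleneck 2, total now 36
augment #4: 6→5→0→4 bottleneck 10, total now 46
augment #5: 6→5→7→4 bottleneck 2, total now 48
augment #6: 6→1→3→0→4 bottleneck 7, total now 55

Maximum flow value: 55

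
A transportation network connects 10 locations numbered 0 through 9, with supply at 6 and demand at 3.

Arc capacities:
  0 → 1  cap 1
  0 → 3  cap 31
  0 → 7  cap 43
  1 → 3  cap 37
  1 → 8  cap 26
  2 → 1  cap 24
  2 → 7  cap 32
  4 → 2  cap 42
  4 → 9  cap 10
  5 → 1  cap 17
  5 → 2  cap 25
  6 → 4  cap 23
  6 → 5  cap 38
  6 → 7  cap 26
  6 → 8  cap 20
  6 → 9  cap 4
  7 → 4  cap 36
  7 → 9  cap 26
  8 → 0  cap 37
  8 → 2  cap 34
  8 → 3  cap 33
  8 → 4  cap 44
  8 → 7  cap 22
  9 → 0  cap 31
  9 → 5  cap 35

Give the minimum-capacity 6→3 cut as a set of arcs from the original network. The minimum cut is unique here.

Min-cut arcs: {(2,1), (5,1), (6,8), (9,0)} (total capacity 92)

augment #1: 6→8→3 push 20
augment #2: 6→5→1→3 push 17
augment #3: 6→9→0→3 push 4
augment #4: 6→4→2→1→3 push 20
augment #5: 6→4→9→0→3 push 3
augment #6: 6→7→9→0→3 push 24
augment #7: 6→5→2→1→8→3 push 4
max flow = 92; residual-reachable set from 6 gives S-side
cut edges (S→T): {(2,1), (5,1), (6,8), (9,0)} total cap 92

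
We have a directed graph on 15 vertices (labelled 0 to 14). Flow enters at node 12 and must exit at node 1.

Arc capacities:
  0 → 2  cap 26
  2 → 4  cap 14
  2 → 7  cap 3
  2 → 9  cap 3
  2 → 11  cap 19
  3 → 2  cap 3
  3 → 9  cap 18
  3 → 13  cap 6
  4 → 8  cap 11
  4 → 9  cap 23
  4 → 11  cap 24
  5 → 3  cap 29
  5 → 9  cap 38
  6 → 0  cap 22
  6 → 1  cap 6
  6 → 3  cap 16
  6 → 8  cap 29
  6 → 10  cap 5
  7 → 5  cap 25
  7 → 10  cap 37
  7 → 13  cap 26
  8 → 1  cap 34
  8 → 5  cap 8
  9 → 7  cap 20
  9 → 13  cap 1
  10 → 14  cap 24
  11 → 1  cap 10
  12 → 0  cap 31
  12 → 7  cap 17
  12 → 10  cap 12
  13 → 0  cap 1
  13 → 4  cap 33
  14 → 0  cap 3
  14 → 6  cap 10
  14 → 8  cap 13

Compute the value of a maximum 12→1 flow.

augment #1: 12→0→2→11→1 bottleneck 10, total now 10
augment #2: 12→10→14→6→1 bottleneck 6, total now 16
augment #3: 12→10→14→8→1 bottleneck 6, total now 22
augment #4: 12→0→2→4→8→1 bottleneck 11, total now 33
augment #5: 12→7→10→14→8→1 bottleneck 7, total now 40
augment #6: 12→7→10→14→6→8→1 bottleneck 4, total now 44

Maximum flow value: 44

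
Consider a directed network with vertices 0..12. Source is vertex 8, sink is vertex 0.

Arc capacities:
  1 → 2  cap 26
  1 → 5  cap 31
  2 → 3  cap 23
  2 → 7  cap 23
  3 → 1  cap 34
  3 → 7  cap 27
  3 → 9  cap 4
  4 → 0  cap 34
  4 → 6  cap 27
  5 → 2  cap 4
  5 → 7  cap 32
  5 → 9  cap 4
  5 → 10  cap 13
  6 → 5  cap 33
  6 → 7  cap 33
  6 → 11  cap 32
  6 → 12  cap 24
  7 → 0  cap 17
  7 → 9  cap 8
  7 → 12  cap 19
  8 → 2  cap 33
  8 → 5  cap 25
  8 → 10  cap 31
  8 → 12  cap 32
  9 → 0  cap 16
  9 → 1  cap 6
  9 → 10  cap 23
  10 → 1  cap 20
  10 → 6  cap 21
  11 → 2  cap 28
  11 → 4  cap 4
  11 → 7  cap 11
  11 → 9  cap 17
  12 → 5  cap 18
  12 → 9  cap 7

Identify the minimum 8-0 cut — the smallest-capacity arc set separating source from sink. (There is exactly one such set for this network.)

augment #1: 8→2→7→0 push 17
augment #2: 8→5→9→0 push 4
augment #3: 8→12→9→0 push 7
augment #4: 8→2→3→9→0 push 4
augment #5: 8→2→7→9→0 push 1
augment #6: 8→10→6→11→4→0 push 4
max flow = 37; residual-reachable set from 8 gives S-side
cut edges (S→T): {(7,0), (9,0), (11,4)} total cap 37

Min-cut arcs: {(7,0), (9,0), (11,4)} (total capacity 37)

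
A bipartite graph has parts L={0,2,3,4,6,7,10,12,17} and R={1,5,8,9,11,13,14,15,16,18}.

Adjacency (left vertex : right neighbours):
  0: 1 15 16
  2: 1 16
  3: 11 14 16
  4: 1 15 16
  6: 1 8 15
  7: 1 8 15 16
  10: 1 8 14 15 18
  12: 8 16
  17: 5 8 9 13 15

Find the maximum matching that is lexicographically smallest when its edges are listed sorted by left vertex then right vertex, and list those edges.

|M| = 7 (so the lex-smallest maximum matching has 7 edges)
process left vertices in ascending order; for each, take the smallest-labelled available neighbour that still permits 7 edges overall, or leave it unmatched if none does
lex-smallest matching: {0-1, 2-16, 3-11, 4-15, 6-8, 10-14, 17-5}

Lex-smallest maximum matching: {(0,1), (2,16), (3,11), (4,15), (6,8), (10,14), (17,5)}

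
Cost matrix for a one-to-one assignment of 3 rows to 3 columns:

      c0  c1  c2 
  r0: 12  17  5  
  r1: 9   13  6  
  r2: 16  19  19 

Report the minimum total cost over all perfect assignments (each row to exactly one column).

Minimum assignment cost: 33

optimal assignment: row0→col2 (cost 5), row1→col0 (cost 9), row2→col1 (cost 19)
total = 5 + 9 + 19 = 33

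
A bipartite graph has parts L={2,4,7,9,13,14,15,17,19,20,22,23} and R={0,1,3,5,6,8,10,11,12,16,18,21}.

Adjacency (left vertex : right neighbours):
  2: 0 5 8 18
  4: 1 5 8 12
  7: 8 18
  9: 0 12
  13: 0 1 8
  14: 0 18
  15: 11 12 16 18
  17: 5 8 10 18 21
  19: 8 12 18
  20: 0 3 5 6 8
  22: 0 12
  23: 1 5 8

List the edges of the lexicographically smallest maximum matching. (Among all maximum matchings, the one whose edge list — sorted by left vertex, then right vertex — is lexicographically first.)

|M| = 9 (so the lex-smallest maximum matching has 9 edges)
process left vertices in ascending order; for each, take the smallest-labelled available neighbour that still permits 9 edges overall, or leave it unmatched if none does
lex-smallest matching: {2-0, 4-1, 7-8, 9-12, 14-18, 15-11, 17-10, 20-3, 23-5}

Lex-smallest maximum matching: {(2,0), (4,1), (7,8), (9,12), (14,18), (15,11), (17,10), (20,3), (23,5)}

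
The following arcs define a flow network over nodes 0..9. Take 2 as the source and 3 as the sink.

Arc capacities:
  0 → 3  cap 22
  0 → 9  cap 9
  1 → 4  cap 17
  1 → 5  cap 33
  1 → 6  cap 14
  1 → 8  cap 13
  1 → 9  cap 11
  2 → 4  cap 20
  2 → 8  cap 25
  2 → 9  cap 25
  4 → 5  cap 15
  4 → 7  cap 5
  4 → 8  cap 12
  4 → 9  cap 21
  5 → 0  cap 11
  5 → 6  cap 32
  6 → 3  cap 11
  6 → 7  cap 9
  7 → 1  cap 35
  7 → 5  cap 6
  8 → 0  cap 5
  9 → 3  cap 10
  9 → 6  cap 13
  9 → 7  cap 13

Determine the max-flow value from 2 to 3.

Maximum flow value: 37

augment #1: 2→9→3 bottleneck 10, total now 10
augment #2: 2→8→0→3 bottleneck 5, total now 15
augment #3: 2→9→6→3 bottleneck 11, total now 26
augment #4: 2→4→5→0→3 bottleneck 11, total now 37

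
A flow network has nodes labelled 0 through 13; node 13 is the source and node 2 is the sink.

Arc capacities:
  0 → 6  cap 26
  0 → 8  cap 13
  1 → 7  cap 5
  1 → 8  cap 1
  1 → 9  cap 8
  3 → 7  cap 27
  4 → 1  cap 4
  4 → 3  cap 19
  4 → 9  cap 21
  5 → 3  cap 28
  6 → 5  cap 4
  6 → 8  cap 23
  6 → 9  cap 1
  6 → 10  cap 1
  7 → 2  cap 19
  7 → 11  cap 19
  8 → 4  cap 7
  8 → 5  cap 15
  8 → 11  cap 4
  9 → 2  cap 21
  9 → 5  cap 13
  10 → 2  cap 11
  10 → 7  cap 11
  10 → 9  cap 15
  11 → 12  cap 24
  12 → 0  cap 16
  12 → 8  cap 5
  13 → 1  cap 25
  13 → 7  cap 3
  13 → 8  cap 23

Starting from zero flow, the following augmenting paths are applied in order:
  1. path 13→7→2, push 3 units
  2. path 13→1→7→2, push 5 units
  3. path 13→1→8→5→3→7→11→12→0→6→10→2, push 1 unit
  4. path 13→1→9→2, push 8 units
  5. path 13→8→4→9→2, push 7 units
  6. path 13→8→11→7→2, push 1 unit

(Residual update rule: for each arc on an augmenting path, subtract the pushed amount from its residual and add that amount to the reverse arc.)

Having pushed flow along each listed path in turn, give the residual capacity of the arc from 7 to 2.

Residual capacity of (7,2): 10

after path 1 (13→7→2, push 3): res(7,2)=16
after path 2 (13→1→7→2, push 5): res(7,2)=11
after path 3 (13→1→8→5→3→7→11→12→0→6→10→2, push 1): res(7,2)=11
after path 4 (13→1→9→2, push 8): res(7,2)=11
after path 5 (13→8→4→9→2, push 7): res(7,2)=11
after path 6 (13→8→11→7→2, push 1): res(7,2)=10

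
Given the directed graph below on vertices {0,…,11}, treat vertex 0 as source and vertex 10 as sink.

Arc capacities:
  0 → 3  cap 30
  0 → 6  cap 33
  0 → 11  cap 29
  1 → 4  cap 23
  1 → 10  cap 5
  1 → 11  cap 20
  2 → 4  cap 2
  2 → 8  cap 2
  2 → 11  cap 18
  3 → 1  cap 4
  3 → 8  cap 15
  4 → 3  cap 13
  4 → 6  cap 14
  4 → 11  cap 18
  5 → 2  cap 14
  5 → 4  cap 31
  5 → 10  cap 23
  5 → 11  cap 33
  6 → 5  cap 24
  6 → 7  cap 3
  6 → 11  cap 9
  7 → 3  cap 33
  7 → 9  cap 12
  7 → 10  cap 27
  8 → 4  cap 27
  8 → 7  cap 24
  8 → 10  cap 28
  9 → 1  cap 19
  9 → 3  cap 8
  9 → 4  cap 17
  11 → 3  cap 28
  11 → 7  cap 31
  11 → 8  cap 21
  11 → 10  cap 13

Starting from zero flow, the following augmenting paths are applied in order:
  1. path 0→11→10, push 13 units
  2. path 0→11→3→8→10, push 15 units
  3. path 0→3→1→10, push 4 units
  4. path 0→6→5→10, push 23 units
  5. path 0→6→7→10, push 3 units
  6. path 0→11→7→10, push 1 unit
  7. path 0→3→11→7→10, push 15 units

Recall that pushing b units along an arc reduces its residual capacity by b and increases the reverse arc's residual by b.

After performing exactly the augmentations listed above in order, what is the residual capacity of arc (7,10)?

after path 1 (0→11→10, push 13): res(7,10)=27
after path 2 (0→11→3→8→10, push 15): res(7,10)=27
after path 3 (0→3→1→10, push 4): res(7,10)=27
after path 4 (0→6→5→10, push 23): res(7,10)=27
after path 5 (0→6→7→10, push 3): res(7,10)=24
after path 6 (0→11→7→10, push 1): res(7,10)=23
after path 7 (0→3→11→7→10, push 15): res(7,10)=8

Residual capacity of (7,10): 8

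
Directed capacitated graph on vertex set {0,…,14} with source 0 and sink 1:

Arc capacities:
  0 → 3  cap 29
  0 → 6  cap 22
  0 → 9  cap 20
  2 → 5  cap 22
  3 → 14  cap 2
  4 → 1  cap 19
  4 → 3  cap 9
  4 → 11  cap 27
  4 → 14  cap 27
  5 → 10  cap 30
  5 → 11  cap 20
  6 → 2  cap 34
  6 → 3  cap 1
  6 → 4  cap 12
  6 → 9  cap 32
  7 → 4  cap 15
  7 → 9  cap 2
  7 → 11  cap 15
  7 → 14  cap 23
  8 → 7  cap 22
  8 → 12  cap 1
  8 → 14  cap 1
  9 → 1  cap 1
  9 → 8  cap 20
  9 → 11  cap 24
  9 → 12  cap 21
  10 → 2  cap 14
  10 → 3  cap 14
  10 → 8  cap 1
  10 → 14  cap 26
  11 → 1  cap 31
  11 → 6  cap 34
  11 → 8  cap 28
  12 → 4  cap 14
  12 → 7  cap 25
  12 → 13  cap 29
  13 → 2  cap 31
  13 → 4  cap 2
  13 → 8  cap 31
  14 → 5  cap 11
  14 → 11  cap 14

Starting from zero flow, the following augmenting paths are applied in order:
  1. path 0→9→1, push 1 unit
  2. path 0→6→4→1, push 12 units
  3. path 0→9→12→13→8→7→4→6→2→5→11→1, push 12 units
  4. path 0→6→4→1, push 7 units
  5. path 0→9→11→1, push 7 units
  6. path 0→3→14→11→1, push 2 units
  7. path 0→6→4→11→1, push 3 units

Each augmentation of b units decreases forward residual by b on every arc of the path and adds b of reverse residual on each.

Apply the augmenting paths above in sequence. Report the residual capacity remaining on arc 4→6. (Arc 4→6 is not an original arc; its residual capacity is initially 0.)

Residual capacity of (4,6): 10

after path 1 (0→9→1, push 1): res(4,6)=0
after path 2 (0→6→4→1, push 12): res(4,6)=12
after path 3 (0→9→12→13→8→7→4→6→2→5→11→1, push 12): res(4,6)=0
after path 4 (0→6→4→1, push 7): res(4,6)=7
after path 5 (0→9→11→1, push 7): res(4,6)=7
after path 6 (0→3→14→11→1, push 2): res(4,6)=7
after path 7 (0→6→4→11→1, push 3): res(4,6)=10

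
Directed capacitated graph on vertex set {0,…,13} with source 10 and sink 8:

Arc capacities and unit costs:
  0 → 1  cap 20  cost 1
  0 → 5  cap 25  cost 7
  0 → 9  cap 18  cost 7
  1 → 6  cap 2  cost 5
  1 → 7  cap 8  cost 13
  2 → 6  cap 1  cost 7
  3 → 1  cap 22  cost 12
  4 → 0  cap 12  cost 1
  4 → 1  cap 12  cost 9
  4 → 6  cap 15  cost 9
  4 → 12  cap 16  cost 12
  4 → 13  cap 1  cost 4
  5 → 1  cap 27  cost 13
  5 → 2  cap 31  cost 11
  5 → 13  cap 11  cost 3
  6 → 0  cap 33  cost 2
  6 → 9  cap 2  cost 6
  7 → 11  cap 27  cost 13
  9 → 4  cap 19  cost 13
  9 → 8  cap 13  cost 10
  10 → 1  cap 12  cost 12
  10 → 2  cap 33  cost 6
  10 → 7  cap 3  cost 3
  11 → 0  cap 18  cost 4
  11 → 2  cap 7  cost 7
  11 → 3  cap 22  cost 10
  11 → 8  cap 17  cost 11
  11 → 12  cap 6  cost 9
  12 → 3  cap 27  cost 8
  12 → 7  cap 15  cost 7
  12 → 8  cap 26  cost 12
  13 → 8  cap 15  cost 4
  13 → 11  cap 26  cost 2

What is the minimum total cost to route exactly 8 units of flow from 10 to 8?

shortest-cost path #1: 10→7→11→8 push 3 @ unit cost 27 (adds 81)
shortest-cost path #2: 10→2→6→9→8 push 1 @ unit cost 29 (adds 29)
shortest-cost path #3: 10→1→6→9→8 push 1 @ unit cost 33 (adds 33)
shortest-cost path #4: 10→1→6→0→5→13→8 push 1 @ unit cost 33 (adds 33)
shortest-cost path #5: 10→1→7→11→8 push 2 @ unit cost 49 (adds 98)
total cost = 274

Minimum cost for 8 units: 274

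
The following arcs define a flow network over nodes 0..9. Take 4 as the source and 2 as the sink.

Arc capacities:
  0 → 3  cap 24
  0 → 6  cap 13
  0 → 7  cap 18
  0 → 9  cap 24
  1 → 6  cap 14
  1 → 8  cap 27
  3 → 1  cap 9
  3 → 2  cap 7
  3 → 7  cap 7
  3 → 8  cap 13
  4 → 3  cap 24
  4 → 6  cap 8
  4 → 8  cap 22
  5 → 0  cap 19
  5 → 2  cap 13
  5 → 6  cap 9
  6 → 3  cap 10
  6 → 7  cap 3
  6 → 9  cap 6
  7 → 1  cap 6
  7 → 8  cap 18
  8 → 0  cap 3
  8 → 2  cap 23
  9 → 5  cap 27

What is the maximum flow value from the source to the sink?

augment #1: 4→3→2 bottleneck 7, total now 7
augment #2: 4→8→2 bottleneck 22, total now 29
augment #3: 4→3→8→2 bottleneck 1, total now 30
augment #4: 4→6→9→5→2 bottleneck 6, total now 36
augment #5: 4→3→8→0→9→5→2 bottleneck 3, total now 39

Maximum flow value: 39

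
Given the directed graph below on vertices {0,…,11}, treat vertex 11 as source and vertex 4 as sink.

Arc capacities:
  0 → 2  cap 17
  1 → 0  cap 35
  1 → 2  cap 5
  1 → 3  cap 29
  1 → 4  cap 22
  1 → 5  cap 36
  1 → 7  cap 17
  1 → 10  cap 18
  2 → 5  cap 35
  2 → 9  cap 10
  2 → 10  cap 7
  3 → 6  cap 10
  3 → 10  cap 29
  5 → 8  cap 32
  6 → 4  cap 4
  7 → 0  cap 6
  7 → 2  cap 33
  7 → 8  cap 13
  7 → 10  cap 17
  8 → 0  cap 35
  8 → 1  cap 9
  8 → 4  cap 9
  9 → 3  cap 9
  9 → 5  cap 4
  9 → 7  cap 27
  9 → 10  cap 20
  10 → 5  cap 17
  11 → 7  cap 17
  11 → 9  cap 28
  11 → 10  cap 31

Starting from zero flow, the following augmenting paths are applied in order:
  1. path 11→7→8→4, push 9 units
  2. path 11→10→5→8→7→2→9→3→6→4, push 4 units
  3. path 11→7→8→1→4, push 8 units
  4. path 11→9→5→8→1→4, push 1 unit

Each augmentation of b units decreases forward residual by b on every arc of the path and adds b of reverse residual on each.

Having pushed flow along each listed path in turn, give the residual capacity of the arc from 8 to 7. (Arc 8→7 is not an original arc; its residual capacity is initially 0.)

after path 1 (11→7→8→4, push 9): res(8,7)=9
after path 2 (11→10→5→8→7→2→9→3→6→4, push 4): res(8,7)=5
after path 3 (11→7→8→1→4, push 8): res(8,7)=13
after path 4 (11→9→5→8→1→4, push 1): res(8,7)=13

Residual capacity of (8,7): 13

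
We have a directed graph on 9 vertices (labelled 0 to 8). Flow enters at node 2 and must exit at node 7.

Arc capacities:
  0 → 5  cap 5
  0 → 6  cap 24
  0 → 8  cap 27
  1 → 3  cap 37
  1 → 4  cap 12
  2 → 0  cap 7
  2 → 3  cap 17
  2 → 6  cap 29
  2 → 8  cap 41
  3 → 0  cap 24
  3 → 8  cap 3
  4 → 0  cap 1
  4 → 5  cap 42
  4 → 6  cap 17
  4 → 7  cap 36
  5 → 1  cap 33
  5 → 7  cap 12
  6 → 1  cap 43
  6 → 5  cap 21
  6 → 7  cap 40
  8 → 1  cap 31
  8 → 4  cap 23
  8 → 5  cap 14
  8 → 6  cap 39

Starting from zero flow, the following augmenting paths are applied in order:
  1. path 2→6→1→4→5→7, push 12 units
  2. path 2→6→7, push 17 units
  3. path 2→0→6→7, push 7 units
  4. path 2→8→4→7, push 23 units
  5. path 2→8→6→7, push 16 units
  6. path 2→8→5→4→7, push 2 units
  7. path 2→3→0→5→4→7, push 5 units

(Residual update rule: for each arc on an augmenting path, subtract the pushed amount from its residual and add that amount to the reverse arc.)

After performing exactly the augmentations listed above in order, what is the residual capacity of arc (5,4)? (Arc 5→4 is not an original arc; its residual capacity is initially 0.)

after path 1 (2→6→1→4→5→7, push 12): res(5,4)=12
after path 2 (2→6→7, push 17): res(5,4)=12
after path 3 (2→0→6→7, push 7): res(5,4)=12
after path 4 (2→8→4→7, push 23): res(5,4)=12
after path 5 (2→8→6→7, push 16): res(5,4)=12
after path 6 (2→8→5→4→7, push 2): res(5,4)=10
after path 7 (2→3→0→5→4→7, push 5): res(5,4)=5

Residual capacity of (5,4): 5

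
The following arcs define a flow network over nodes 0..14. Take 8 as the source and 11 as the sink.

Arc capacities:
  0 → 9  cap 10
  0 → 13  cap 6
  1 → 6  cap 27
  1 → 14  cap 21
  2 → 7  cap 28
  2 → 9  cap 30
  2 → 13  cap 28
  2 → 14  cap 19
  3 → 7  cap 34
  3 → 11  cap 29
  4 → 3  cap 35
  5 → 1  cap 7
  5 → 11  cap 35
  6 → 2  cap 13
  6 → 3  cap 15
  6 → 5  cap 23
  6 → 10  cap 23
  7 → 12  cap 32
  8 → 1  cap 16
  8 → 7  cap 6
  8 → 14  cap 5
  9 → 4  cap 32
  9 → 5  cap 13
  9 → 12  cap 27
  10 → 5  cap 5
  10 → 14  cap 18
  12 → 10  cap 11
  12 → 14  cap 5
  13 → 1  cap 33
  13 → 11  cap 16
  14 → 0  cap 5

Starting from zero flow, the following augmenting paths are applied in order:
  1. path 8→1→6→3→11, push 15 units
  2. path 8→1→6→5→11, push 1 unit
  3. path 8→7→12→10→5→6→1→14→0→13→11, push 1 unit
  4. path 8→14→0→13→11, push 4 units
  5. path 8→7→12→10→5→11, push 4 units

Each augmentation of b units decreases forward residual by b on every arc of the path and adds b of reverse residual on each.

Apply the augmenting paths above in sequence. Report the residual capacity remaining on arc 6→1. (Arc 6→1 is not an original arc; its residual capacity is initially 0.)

Residual capacity of (6,1): 15

after path 1 (8→1→6→3→11, push 15): res(6,1)=15
after path 2 (8→1→6→5→11, push 1): res(6,1)=16
after path 3 (8→7→12→10→5→6→1→14→0→13→11, push 1): res(6,1)=15
after path 4 (8→14→0→13→11, push 4): res(6,1)=15
after path 5 (8→7→12→10→5→11, push 4): res(6,1)=15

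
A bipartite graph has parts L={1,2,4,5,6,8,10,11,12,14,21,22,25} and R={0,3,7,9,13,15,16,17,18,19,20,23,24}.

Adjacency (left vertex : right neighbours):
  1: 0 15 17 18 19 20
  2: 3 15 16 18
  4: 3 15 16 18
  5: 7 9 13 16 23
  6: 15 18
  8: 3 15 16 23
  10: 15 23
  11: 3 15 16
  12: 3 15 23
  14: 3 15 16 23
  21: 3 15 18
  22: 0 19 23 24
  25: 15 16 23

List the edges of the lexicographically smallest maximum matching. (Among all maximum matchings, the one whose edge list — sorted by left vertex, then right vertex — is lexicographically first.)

|M| = 8 (so the lex-smallest maximum matching has 8 edges)
process left vertices in ascending order; for each, take the smallest-labelled available neighbour that still permits 8 edges overall, or leave it unmatched if none does
lex-smallest matching: {1-0, 2-3, 4-15, 5-7, 6-18, 8-16, 10-23, 22-19}

Lex-smallest maximum matching: {(1,0), (2,3), (4,15), (5,7), (6,18), (8,16), (10,23), (22,19)}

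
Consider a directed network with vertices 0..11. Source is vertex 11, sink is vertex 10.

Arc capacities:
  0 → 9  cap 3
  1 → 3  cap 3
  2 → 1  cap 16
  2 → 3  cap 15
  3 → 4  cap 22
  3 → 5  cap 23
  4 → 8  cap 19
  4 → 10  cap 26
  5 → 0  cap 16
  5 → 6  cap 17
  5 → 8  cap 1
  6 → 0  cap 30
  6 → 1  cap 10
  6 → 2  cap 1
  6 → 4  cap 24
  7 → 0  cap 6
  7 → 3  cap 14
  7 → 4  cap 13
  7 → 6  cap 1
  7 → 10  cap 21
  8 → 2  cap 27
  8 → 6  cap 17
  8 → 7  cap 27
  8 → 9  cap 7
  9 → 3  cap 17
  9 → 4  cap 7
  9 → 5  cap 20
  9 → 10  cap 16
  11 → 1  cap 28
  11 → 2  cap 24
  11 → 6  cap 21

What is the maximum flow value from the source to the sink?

augment #1: 11→6→4→10 bottleneck 21, total now 21
augment #2: 11→1→3→4→10 bottleneck 3, total now 24
augment #3: 11→2→3→4→10 bottleneck 2, total now 26
augment #4: 11→2→3→4→8→7→10 bottleneck 13, total now 39

Maximum flow value: 39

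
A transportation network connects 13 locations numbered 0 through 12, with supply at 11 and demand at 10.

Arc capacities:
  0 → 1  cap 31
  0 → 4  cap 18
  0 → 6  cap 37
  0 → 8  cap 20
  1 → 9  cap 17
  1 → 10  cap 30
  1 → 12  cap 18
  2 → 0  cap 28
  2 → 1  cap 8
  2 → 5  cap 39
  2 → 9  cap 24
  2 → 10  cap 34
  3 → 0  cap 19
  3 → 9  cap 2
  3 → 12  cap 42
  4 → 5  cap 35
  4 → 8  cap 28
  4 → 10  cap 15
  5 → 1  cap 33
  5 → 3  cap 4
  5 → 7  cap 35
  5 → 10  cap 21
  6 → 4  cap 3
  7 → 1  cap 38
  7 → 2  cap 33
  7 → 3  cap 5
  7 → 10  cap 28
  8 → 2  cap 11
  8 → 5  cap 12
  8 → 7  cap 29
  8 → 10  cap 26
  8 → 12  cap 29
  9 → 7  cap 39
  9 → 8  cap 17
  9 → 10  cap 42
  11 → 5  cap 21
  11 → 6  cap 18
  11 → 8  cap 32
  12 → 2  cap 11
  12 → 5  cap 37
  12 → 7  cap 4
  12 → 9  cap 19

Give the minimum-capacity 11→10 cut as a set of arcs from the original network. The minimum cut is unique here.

augment #1: 11→5→10 push 21
augment #2: 11→8→10 push 26
augment #3: 11→6→4→10 push 3
augment #4: 11→8→2→10 push 6
max flow = 56; residual-reachable set from 11 gives S-side
cut edges (S→T): {(6,4), (11,5), (11,8)} total cap 56

Min-cut arcs: {(6,4), (11,5), (11,8)} (total capacity 56)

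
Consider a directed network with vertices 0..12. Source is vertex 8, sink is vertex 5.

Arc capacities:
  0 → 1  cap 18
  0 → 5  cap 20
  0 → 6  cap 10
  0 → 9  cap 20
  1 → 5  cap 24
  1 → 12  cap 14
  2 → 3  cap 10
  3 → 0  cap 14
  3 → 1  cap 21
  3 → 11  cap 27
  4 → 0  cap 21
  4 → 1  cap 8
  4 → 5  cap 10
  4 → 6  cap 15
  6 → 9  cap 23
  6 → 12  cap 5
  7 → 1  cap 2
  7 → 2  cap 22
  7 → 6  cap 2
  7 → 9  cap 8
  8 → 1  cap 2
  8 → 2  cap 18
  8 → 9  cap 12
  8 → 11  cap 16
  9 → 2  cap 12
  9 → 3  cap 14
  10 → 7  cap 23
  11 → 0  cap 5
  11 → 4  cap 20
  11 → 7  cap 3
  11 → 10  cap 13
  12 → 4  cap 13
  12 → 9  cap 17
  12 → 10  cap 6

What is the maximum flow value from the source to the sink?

Maximum flow value: 40

augment #1: 8→1→5 bottleneck 2, total now 2
augment #2: 8→11→0→5 bottleneck 5, total now 7
augment #3: 8→11→4→5 bottleneck 10, total now 17
augment #4: 8→2→3→0→5 bottleneck 10, total now 27
augment #5: 8→9→3→0→5 bottleneck 4, total now 31
augment #6: 8→9→3→1→5 bottleneck 8, total now 39
augment #7: 8→11→4→0→5 bottleneck 1, total now 40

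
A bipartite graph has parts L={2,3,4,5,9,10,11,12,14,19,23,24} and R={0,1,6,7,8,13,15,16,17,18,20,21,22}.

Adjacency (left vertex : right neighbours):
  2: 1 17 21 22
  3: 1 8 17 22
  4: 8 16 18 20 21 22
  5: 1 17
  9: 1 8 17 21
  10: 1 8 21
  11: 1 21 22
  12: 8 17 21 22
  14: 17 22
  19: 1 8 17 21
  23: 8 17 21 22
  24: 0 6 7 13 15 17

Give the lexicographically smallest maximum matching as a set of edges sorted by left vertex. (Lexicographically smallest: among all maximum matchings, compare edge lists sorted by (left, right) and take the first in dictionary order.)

|M| = 7 (so the lex-smallest maximum matching has 7 edges)
process left vertices in ascending order; for each, take the smallest-labelled available neighbour that still permits 7 edges overall, or leave it unmatched if none does
lex-smallest matching: {2-1, 3-8, 4-16, 5-17, 9-21, 11-22, 24-0}

Lex-smallest maximum matching: {(2,1), (3,8), (4,16), (5,17), (9,21), (11,22), (24,0)}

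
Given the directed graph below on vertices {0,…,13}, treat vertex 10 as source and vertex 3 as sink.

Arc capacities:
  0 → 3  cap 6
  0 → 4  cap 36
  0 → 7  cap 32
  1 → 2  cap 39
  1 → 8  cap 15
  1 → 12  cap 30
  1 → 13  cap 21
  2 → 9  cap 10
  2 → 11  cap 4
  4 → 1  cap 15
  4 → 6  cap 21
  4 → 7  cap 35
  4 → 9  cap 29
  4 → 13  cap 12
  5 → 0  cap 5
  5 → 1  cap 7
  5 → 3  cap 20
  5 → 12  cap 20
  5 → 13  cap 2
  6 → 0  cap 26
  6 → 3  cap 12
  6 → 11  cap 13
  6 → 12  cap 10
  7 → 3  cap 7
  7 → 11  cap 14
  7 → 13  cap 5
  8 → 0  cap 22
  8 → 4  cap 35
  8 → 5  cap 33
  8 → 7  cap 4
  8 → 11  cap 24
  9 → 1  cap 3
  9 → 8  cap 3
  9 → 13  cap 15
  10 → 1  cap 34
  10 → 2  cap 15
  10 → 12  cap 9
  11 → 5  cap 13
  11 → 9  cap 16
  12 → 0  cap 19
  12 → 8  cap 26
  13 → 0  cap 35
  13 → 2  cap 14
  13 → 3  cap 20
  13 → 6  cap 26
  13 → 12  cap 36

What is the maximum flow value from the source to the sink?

augment #1: 10→1→13→3 bottleneck 20, total now 20
augment #2: 10→12→0→3 bottleneck 6, total now 26
augment #3: 10→1→8→5→3 bottleneck 14, total now 40
augment #4: 10→2→11→5→3 bottleneck 4, total now 44
augment #5: 10→12→0→7→3 bottleneck 3, total now 47
augment #6: 10→2→9→8→5→3 bottleneck 2, total now 49
augment #7: 10→2→9→8→7→3 bottleneck 1, total now 50
augment #8: 10→2→9→13→6→3 bottleneck 7, total now 57

Maximum flow value: 57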